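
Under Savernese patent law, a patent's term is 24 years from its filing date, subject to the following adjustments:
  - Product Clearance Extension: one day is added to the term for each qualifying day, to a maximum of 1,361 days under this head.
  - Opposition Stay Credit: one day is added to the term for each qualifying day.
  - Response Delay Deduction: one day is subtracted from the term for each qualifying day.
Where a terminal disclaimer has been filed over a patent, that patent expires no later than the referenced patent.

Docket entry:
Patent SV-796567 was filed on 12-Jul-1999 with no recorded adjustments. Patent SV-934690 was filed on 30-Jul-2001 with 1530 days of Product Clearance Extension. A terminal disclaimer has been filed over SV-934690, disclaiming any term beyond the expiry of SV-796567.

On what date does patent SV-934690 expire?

Natural term of SV-934690:
  Base: filing + 24 years → 30 July 2025.
  Product Clearance Extension: 1530 days claimed exceeds the 1361-day cap, so +1361 days → 21 April 2029.
Expiry of referenced patent SV-796567:
  Base: filing + 24 years → 12 July 2023.
Terminal disclaimer: SV-934690 expires on the earlier of 21 April 2029 and 12 July 2023.

July 12, 2023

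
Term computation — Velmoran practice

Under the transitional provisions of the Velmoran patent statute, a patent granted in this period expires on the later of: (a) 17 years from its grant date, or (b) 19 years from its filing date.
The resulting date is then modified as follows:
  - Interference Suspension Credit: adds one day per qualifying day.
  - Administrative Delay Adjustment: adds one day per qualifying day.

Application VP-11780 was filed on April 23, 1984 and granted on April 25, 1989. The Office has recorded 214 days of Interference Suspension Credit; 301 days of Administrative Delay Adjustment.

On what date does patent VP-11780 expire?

September 22, 2007

(a) grant + 17 years → 25 April 2006.
(b) filing + 19 years → 23 April 2003.
Later of the two: 25 April 2006.
Interference Suspension Credit: +214 days → 25 November 2006.
Administrative Delay Adjustment: +301 days → 22 September 2007.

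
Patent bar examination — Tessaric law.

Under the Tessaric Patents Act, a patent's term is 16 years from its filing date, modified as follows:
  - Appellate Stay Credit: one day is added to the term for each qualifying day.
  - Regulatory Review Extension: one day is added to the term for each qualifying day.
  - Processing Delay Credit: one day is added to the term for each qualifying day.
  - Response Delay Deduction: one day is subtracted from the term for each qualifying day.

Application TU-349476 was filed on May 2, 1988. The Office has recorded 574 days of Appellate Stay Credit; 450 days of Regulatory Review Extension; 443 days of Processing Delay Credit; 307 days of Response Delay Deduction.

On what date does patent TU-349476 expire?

2007-07-06

Base term: filing date + 16 years → 2 May 2004.
Appellate Stay Credit: +574 days → 27 November 2005.
Regulatory Review Extension: +450 days → 20 February 2007.
Processing Delay Credit: +443 days → 8 May 2008.
Response Delay Deduction: −307 days → 6 July 2007.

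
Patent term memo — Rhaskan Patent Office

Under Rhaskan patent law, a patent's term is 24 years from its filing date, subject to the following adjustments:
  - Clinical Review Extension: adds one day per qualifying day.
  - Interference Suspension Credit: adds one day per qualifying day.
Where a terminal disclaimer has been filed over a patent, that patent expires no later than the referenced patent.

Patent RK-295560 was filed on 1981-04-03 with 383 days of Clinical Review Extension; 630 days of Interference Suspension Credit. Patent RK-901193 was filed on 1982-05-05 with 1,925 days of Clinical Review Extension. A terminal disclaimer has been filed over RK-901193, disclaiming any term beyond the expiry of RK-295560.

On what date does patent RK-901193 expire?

2008-01-11

Natural term of RK-901193:
  Base: filing + 24 years → 5 May 2006.
  Clinical Review Extension: +1925 days → 12 August 2011.
Expiry of referenced patent RK-295560:
  Base: filing + 24 years → 3 April 2005.
  Clinical Review Extension: +383 days → 21 April 2006.
  Interference Suspension Credit: +630 days → 11 January 2008.
Terminal disclaimer: RK-901193 expires on the earlier of 12 August 2011 and 11 January 2008.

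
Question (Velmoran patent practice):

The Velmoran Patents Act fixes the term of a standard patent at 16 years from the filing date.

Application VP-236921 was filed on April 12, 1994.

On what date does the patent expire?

April 12, 2010

Filing date + 16 years → 12 April 2010.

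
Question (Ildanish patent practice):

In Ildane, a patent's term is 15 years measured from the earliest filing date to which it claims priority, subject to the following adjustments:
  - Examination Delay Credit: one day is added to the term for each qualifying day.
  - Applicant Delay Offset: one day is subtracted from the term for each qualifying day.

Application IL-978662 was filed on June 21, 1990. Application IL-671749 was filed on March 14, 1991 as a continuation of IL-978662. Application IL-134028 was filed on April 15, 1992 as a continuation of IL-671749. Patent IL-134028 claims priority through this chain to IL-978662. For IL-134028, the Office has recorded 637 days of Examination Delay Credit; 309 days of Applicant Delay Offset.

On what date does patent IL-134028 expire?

Earliest priority filing: 21 June 1990.
Base term: 21 June 1990 + 15 years → 21 June 2005.
Examination Delay Credit: +637 days → 20 March 2007.
Applicant Delay Offset: −309 days → 15 May 2006.

2006-05-15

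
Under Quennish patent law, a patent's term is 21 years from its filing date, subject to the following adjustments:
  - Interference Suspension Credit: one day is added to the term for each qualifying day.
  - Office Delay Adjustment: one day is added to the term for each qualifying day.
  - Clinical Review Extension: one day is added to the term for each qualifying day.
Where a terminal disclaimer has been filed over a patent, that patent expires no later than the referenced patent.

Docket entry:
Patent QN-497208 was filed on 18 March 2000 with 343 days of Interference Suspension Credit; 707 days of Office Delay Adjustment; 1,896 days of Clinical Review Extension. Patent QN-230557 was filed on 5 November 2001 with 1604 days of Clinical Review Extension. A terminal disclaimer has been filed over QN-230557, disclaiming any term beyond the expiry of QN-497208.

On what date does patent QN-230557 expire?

Natural term of QN-230557:
  Base: filing + 21 years → 5 November 2022.
  Clinical Review Extension: +1604 days → 28 March 2027.
Expiry of referenced patent QN-497208:
  Base: filing + 21 years → 18 March 2021.
  Interference Suspension Credit: +343 days → 24 February 2022.
  Office Delay Adjustment: +707 days → 1 February 2024.
  Clinical Review Extension: +1896 days → 11 April 2029.
Terminal disclaimer: QN-230557 expires on the earlier of 28 March 2027 and 11 April 2029.

March 28, 2027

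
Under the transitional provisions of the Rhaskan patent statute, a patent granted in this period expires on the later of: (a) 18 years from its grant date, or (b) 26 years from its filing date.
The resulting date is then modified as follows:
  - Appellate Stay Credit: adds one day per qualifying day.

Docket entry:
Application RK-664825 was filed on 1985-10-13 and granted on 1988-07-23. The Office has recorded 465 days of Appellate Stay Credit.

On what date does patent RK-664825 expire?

(a) grant + 18 years → 23 July 2006.
(b) filing + 26 years → 13 October 2011.
Later of the two: 13 October 2011.
Appellate Stay Credit: +465 days → 20 January 2013.

2013-01-20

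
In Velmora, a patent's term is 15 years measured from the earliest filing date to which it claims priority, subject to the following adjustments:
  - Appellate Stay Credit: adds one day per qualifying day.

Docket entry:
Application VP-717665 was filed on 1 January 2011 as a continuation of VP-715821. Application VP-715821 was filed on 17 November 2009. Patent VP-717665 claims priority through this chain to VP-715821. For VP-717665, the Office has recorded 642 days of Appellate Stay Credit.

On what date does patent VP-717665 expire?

Earliest priority filing: 17 November 2009.
Base term: 17 November 2009 + 15 years → 17 November 2024.
Appellate Stay Credit: +642 days → 21 August 2026.

August 21, 2026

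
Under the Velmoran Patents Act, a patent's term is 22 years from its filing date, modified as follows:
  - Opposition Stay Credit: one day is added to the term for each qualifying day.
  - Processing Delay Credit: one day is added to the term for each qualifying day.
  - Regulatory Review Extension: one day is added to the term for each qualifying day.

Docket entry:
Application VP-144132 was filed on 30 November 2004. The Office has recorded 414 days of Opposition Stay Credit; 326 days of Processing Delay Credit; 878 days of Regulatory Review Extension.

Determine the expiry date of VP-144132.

Base term: filing date + 22 years → 30 November 2026.
Opposition Stay Credit: +414 days → 18 January 2028.
Processing Delay Credit: +326 days → 9 December 2028.
Regulatory Review Extension: +878 days → 6 May 2031.

May 6, 2031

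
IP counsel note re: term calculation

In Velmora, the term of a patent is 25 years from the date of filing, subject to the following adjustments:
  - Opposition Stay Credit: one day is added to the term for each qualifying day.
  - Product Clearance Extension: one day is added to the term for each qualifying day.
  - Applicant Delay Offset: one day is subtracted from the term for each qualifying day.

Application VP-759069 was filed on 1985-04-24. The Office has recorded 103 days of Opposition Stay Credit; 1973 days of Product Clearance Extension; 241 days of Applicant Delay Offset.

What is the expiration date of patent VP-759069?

2015-05-03

Base term: filing date + 25 years → 24 April 2010.
Opposition Stay Credit: +103 days → 5 August 2010.
Product Clearance Extension: +1973 days → 30 December 2015.
Applicant Delay Offset: −241 days → 3 May 2015.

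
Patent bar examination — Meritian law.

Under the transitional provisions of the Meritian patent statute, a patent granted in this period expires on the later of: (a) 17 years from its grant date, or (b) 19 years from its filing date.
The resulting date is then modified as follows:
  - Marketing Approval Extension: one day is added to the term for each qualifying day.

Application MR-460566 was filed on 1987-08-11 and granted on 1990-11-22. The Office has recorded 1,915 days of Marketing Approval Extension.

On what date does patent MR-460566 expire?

(a) grant + 17 years → 22 November 2007.
(b) filing + 19 years → 11 August 2006.
Later of the two: 22 November 2007.
Marketing Approval Extension: +1915 days → 18 February 2013.

February 18, 2013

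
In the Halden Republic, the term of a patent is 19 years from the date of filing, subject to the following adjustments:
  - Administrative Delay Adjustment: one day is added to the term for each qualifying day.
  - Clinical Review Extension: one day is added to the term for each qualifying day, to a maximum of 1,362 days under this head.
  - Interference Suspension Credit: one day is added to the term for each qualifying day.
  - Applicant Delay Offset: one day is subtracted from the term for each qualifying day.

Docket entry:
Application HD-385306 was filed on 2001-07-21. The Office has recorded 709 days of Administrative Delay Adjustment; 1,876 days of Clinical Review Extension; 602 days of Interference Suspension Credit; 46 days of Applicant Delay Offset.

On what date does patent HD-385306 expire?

2027-09-30

Base term: filing date + 19 years → 21 July 2020.
Administrative Delay Adjustment: +709 days → 30 June 2022.
Clinical Review Extension: 1876 days claimed exceeds the 1362-day cap, so +1362 days → 23 March 2026.
Interference Suspension Credit: +602 days → 15 November 2027.
Applicant Delay Offset: −46 days → 30 September 2027.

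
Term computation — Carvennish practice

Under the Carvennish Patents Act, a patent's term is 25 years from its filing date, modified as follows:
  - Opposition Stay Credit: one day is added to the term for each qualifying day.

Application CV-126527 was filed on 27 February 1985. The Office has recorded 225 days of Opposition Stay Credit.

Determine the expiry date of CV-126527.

2010-10-10

Base term: filing date + 25 years → 27 February 2010.
Opposition Stay Credit: +225 days → 10 October 2010.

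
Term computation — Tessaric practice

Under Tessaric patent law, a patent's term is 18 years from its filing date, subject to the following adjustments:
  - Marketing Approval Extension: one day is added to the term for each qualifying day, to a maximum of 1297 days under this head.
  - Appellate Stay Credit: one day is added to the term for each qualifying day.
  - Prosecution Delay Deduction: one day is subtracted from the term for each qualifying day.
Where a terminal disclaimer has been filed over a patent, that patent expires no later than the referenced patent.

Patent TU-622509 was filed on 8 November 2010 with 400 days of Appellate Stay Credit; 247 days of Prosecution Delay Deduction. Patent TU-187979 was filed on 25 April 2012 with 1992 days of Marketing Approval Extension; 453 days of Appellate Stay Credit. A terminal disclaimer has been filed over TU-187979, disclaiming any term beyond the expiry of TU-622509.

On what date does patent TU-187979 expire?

Natural term of TU-187979:
  Base: filing + 18 years → 25 April 2030.
  Marketing Approval Extension: 1992 days claimed exceeds the 1297-day cap, so +1297 days → 12 November 2033.
  Appellate Stay Credit: +453 days → 8 February 2035.
Expiry of referenced patent TU-622509:
  Base: filing + 18 years → 8 November 2028.
  Appellate Stay Credit: +400 days → 13 December 2029.
  Prosecution Delay Deduction: −247 days → 10 April 2029.
Terminal disclaimer: TU-187979 expires on the earlier of 8 February 2035 and 10 April 2029.

April 10, 2029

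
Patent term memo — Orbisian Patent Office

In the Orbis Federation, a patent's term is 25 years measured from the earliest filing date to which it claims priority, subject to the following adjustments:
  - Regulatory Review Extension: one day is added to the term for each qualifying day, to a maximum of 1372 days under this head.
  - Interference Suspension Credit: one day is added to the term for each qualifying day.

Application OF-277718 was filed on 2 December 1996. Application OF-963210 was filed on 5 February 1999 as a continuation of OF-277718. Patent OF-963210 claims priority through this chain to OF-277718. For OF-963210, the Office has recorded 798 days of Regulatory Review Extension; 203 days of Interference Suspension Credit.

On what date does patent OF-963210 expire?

2024-08-29

Earliest priority filing: 2 December 1996.
Base term: 2 December 1996 + 25 years → 2 December 2021.
Regulatory Review Extension: 798 days (within the 1372-day cap) → +798 days → 8 February 2024.
Interference Suspension Credit: +203 days → 29 August 2024.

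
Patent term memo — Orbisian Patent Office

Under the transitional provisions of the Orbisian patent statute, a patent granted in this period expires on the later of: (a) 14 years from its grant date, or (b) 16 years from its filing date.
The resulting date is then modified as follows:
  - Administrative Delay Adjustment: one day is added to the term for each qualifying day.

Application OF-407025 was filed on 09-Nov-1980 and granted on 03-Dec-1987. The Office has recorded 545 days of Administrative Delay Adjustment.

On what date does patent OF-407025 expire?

2003-06-01

(a) grant + 14 years → 3 December 2001.
(b) filing + 16 years → 9 November 1996.
Later of the two: 3 December 2001.
Administrative Delay Adjustment: +545 days → 1 June 2003.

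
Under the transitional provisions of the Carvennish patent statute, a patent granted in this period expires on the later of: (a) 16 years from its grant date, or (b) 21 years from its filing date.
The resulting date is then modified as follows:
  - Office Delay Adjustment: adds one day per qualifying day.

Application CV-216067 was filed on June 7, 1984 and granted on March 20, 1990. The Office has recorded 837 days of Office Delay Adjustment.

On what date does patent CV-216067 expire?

July 4, 2008

(a) grant + 16 years → 20 March 2006.
(b) filing + 21 years → 7 June 2005.
Later of the two: 20 March 2006.
Office Delay Adjustment: +837 days → 4 July 2008.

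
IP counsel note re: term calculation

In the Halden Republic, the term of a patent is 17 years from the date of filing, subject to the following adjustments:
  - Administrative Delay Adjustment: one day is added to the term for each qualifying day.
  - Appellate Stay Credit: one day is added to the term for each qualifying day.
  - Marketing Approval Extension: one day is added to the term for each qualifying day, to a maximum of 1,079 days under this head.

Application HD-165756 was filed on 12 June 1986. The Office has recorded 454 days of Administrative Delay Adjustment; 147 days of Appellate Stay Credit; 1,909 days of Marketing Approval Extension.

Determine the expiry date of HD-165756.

January 17, 2008

Base term: filing date + 17 years → 12 June 2003.
Administrative Delay Adjustment: +454 days → 8 September 2004.
Appellate Stay Credit: +147 days → 2 February 2005.
Marketing Approval Extension: 1909 days claimed exceeds the 1079-day cap, so +1079 days → 17 January 2008.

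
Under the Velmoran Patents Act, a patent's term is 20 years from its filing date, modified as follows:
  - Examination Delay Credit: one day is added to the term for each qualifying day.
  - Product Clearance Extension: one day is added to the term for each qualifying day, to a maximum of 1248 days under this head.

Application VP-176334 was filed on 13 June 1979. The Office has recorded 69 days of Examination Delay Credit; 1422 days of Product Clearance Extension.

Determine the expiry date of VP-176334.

January 20, 2003

Base term: filing date + 20 years → 13 June 1999.
Examination Delay Credit: +69 days → 21 August 1999.
Product Clearance Extension: 1422 days claimed exceeds the 1248-day cap, so +1248 days → 20 January 2003.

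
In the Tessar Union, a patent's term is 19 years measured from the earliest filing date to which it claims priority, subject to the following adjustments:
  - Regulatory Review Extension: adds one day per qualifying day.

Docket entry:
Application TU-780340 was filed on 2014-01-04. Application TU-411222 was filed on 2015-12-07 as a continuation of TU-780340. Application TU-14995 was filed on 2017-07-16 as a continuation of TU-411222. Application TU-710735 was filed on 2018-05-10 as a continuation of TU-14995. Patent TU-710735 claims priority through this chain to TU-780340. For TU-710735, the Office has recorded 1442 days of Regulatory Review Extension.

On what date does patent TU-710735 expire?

2036-12-16

Earliest priority filing: 4 January 2014.
Base term: 4 January 2014 + 19 years → 4 January 2033.
Regulatory Review Extension: +1442 days → 16 December 2036.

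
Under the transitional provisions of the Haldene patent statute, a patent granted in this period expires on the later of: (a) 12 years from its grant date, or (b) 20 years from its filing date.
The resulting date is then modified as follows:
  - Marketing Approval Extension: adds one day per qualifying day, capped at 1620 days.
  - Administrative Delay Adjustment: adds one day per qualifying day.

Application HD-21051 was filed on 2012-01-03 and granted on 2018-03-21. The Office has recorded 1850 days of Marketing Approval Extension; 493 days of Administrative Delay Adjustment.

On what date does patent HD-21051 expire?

October 16, 2037

(a) grant + 12 years → 21 March 2030.
(b) filing + 20 years → 3 January 2032.
Later of the two: 3 January 2032.
Marketing Approval Extension: 1850 days claimed exceeds the 1620-day cap, so +1620 days → 10 June 2036.
Administrative Delay Adjustment: +493 days → 16 October 2037.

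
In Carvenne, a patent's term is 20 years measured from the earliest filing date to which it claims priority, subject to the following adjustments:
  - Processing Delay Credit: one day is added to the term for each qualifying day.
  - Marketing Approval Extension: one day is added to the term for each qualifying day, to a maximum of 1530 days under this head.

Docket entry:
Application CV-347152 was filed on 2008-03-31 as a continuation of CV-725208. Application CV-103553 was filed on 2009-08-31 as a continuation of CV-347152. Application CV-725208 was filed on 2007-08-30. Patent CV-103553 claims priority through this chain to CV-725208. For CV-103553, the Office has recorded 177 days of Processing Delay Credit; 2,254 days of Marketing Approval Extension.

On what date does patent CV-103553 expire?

May 2, 2032

Earliest priority filing: 30 August 2007.
Base term: 30 August 2007 + 20 years → 30 August 2027.
Processing Delay Credit: +177 days → 23 February 2028.
Marketing Approval Extension: 2254 days claimed exceeds the 1530-day cap, so +1530 days → 2 May 2032.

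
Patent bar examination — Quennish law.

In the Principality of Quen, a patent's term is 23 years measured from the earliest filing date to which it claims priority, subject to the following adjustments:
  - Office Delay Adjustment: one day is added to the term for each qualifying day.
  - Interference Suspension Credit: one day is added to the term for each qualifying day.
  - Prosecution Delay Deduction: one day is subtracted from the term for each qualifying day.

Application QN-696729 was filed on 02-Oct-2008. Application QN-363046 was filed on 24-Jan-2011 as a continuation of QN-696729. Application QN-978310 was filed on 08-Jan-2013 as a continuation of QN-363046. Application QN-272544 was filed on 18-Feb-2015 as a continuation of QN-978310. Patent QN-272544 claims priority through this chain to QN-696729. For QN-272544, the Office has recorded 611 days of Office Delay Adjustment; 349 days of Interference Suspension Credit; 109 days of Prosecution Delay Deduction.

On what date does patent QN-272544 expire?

Earliest priority filing: 2 October 2008.
Base term: 2 October 2008 + 23 years → 2 October 2031.
Office Delay Adjustment: +611 days → 4 June 2033.
Interference Suspension Credit: +349 days → 19 May 2034.
Prosecution Delay Deduction: −109 days → 30 January 2034.

2034-01-30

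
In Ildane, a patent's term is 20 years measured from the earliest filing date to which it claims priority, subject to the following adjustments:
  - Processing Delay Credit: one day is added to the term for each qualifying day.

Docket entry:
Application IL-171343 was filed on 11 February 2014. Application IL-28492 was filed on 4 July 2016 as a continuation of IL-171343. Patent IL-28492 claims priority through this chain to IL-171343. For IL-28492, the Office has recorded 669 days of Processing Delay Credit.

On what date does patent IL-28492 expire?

Earliest priority filing: 11 February 2014.
Base term: 11 February 2014 + 20 years → 11 February 2034.
Processing Delay Credit: +669 days → 12 December 2035.

December 12, 2035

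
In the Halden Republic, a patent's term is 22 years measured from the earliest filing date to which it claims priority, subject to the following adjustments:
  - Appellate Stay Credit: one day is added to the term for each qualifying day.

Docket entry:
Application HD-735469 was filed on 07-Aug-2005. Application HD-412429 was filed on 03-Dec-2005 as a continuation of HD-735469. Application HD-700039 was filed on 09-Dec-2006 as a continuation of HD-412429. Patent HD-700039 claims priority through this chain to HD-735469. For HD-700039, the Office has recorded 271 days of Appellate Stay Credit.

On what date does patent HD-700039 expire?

2028-05-04

Earliest priority filing: 7 August 2005.
Base term: 7 August 2005 + 22 years → 7 August 2027.
Appellate Stay Credit: +271 days → 4 May 2028.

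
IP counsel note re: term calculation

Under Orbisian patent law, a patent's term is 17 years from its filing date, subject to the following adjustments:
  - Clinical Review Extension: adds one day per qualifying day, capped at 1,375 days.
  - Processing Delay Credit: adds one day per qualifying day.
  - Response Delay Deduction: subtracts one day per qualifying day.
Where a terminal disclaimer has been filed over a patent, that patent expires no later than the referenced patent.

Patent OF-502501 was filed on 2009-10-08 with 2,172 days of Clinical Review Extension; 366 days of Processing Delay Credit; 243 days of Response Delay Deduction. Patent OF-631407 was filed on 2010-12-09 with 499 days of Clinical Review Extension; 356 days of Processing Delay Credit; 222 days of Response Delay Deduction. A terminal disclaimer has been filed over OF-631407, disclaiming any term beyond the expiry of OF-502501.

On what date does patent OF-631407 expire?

Natural term of OF-631407:
  Base: filing + 17 years → 9 December 2027.
  Clinical Review Extension: 499 days (within the 1375-day cap) → +499 days → 21 April 2029.
  Processing Delay Credit: +356 days → 12 April 2030.
  Response Delay Deduction: −222 days → 2 September 2029.
Expiry of referenced patent OF-502501:
  Base: filing + 17 years → 8 October 2026.
  Clinical Review Extension: 2172 days claimed exceeds the 1375-day cap, so +1375 days → 14 July 2030.
  Processing Delay Credit: +366 days → 15 July 2031.
  Response Delay Deduction: −243 days → 14 November 2030.
Terminal disclaimer: OF-631407 expires on the earlier of 2 September 2029 and 14 November 2030.

2029-09-02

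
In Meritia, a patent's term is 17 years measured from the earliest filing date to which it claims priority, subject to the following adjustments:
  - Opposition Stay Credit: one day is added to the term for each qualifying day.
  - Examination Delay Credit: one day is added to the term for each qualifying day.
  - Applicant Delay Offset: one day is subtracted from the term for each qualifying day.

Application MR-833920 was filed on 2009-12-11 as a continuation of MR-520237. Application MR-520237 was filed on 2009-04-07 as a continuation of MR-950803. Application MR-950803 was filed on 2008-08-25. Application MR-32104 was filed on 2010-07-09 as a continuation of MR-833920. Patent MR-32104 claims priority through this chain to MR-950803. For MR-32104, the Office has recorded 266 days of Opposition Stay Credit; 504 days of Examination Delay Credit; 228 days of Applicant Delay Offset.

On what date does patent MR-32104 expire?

Earliest priority filing: 25 August 2008.
Base term: 25 August 2008 + 17 years → 25 August 2025.
Opposition Stay Credit: +266 days → 18 May 2026.
Examination Delay Credit: +504 days → 4 October 2027.
Applicant Delay Offset: −228 days → 18 February 2027.

February 18, 2027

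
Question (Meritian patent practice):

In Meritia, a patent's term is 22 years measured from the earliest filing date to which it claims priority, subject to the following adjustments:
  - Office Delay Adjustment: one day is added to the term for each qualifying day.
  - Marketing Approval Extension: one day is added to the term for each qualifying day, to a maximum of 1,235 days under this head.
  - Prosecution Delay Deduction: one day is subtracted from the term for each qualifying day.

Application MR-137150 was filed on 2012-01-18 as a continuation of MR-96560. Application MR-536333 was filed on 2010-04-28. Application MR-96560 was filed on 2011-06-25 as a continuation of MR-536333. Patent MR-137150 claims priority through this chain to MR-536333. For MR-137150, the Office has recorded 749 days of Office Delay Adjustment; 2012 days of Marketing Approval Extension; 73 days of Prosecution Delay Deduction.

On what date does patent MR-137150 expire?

Earliest priority filing: 28 April 2010.
Base term: 28 April 2010 + 22 years → 28 April 2032.
Office Delay Adjustment: +749 days → 17 May 2034.
Marketing Approval Extension: 2012 days claimed exceeds the 1235-day cap, so +1235 days → 3 October 2037.
Prosecution Delay Deduction: −73 days → 22 July 2037.

July 22, 2037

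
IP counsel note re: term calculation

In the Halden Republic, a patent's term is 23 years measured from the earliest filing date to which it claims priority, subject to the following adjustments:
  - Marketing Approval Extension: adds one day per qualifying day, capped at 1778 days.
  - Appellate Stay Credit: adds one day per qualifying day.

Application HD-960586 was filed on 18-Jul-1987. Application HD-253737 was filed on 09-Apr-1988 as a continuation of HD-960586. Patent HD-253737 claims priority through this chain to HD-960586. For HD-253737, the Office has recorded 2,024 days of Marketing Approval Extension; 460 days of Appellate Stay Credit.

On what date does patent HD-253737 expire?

September 2, 2016

Earliest priority filing: 18 July 1987.
Base term: 18 July 1987 + 23 years → 18 July 2010.
Marketing Approval Extension: 2024 days claimed exceeds the 1778-day cap, so +1778 days → 31 May 2015.
Appellate Stay Credit: +460 days → 2 September 2016.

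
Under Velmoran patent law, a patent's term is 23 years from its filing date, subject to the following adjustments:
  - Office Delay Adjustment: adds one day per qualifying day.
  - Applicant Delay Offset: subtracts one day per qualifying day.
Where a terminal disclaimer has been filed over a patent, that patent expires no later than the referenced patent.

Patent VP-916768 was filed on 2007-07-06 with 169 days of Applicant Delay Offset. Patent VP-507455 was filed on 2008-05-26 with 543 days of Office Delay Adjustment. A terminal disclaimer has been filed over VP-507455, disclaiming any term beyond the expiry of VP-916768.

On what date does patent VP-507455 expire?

Natural term of VP-507455:
  Base: filing + 23 years → 26 May 2031.
  Office Delay Adjustment: +543 days → 19 November 2032.
Expiry of referenced patent VP-916768:
  Base: filing + 23 years → 6 July 2030.
  Applicant Delay Offset: −169 days → 18 January 2030.
Terminal disclaimer: VP-507455 expires on the earlier of 19 November 2032 and 18 January 2030.

2030-01-18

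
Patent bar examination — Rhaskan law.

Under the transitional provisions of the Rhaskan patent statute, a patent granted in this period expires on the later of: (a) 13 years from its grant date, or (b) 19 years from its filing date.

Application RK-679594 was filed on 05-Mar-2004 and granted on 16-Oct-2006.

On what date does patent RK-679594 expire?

March 5, 2023

(a) grant + 13 years → 16 October 2019.
(b) filing + 19 years → 5 March 2023.
Later of the two: 5 March 2023.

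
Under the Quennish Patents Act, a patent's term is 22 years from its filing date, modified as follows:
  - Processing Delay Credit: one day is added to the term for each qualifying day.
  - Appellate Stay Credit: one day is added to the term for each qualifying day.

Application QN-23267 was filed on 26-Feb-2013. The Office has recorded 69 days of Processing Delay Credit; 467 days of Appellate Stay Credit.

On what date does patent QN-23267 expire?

2036-08-15

Base term: filing date + 22 years → 26 February 2035.
Processing Delay Credit: +69 days → 6 May 2035.
Appellate Stay Credit: +467 days → 15 August 2036.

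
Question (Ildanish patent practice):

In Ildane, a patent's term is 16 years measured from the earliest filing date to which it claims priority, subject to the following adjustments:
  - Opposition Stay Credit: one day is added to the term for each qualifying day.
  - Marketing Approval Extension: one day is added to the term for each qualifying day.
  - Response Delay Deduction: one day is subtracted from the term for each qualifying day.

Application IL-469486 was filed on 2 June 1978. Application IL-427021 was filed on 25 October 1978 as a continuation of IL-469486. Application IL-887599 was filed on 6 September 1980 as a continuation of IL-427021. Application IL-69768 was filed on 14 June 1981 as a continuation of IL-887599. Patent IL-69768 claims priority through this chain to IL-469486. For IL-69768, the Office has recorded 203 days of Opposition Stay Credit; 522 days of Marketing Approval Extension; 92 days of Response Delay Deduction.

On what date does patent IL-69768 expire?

Earliest priority filing: 2 June 1978.
Base term: 2 June 1978 + 16 years → 2 June 1994.
Opposition Stay Credit: +203 days → 22 December 1994.
Marketing Approval Extension: +522 days → 27 May 1996.
Response Delay Deduction: −92 days → 25 February 1996.

1996-02-25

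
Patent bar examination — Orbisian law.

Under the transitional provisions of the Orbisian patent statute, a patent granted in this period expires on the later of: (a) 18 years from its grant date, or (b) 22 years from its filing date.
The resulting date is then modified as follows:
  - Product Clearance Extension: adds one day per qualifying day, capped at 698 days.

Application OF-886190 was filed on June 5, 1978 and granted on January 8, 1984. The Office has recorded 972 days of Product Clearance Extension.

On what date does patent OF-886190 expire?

(a) grant + 18 years → 8 January 2002.
(b) filing + 22 years → 5 June 2000.
Later of the two: 8 January 2002.
Product Clearance Extension: 972 days claimed exceeds the 698-day cap, so +698 days → 7 December 2003.

December 7, 2003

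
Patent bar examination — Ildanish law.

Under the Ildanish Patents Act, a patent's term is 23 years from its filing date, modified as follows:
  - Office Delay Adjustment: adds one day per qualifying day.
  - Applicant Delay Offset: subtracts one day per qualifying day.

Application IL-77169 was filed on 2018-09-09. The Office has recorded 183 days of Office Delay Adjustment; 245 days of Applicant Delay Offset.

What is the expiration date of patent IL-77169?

Base term: filing date + 23 years → 9 September 2041.
Office Delay Adjustment: +183 days → 11 March 2042.
Applicant Delay Offset: −245 days → 9 July 2041.

2041-07-09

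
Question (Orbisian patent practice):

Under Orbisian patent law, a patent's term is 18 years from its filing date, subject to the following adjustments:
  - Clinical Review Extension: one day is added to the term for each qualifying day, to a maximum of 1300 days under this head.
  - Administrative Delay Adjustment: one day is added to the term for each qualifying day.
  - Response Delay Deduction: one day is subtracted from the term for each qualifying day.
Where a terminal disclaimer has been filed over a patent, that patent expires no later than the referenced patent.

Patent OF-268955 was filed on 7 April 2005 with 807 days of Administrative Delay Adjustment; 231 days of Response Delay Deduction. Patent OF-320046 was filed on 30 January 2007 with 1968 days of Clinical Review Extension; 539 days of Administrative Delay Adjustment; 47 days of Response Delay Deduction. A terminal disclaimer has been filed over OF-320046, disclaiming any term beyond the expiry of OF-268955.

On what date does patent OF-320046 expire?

2024-11-03

Natural term of OF-320046:
  Base: filing + 18 years → 30 January 2025.
  Clinical Review Extension: 1968 days claimed exceeds the 1300-day cap, so +1300 days → 22 August 2028.
  Administrative Delay Adjustment: +539 days → 12 February 2030.
  Response Delay Deduction: −47 days → 27 December 2029.
Expiry of referenced patent OF-268955:
  Base: filing + 18 years → 7 April 2023.
  Administrative Delay Adjustment: +807 days → 22 June 2025.
  Response Delay Deduction: −231 days → 3 November 2024.
Terminal disclaimer: OF-320046 expires on the earlier of 27 December 2029 and 3 November 2024.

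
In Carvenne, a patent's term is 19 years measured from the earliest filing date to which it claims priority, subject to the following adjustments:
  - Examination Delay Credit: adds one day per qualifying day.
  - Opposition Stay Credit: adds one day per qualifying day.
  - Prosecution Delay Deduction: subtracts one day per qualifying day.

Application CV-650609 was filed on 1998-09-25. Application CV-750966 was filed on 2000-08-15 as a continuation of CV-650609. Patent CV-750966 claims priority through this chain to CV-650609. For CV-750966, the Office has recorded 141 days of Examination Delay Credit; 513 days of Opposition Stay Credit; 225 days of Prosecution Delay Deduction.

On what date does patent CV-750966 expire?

November 28, 2018

Earliest priority filing: 25 September 1998.
Base term: 25 September 1998 + 19 years → 25 September 2017.
Examination Delay Credit: +141 days → 13 February 2018.
Opposition Stay Credit: +513 days → 11 July 2019.
Prosecution Delay Deduction: −225 days → 28 November 2018.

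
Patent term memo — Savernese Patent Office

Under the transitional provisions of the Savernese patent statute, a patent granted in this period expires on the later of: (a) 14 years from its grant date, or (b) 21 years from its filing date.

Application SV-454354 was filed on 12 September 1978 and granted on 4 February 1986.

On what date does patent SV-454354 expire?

2000-02-04

(a) grant + 14 years → 4 February 2000.
(b) filing + 21 years → 12 September 1999.
Later of the two: 4 February 2000.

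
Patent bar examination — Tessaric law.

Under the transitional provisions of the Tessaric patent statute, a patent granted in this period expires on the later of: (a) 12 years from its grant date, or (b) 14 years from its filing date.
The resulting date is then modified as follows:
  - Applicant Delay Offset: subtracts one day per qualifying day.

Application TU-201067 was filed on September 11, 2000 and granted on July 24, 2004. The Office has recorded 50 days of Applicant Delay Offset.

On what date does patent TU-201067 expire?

(a) grant + 12 years → 24 July 2016.
(b) filing + 14 years → 11 September 2014.
Later of the two: 24 July 2016.
Applicant Delay Offset: −50 days → 4 June 2016.

2016-06-04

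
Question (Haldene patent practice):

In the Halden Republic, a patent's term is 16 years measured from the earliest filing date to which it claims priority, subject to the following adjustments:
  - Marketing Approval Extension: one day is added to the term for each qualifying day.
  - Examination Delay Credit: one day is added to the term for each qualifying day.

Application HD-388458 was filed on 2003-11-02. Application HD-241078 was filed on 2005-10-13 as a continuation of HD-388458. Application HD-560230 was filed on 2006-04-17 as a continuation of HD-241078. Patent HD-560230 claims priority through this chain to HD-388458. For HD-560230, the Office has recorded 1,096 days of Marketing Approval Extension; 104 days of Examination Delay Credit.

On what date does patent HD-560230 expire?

February 14, 2023

Earliest priority filing: 2 November 2003.
Base term: 2 November 2003 + 16 years → 2 November 2019.
Marketing Approval Extension: +1096 days → 2 November 2022.
Examination Delay Credit: +104 days → 14 February 2023.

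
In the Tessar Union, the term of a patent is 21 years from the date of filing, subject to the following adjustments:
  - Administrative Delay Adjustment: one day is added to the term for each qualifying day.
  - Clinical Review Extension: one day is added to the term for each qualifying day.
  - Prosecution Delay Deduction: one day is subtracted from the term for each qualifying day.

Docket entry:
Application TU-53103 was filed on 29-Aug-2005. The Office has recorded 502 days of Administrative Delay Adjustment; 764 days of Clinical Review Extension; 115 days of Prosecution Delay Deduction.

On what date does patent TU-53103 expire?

October 23, 2029

Base term: filing date + 21 years → 29 August 2026.
Administrative Delay Adjustment: +502 days → 13 January 2028.
Clinical Review Extension: +764 days → 15 February 2030.
Prosecution Delay Deduction: −115 days → 23 October 2029.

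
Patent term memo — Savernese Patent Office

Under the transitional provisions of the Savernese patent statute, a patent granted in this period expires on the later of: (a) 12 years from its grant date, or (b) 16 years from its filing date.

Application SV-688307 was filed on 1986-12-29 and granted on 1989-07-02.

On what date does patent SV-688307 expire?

December 29, 2002

(a) grant + 12 years → 2 July 2001.
(b) filing + 16 years → 29 December 2002.
Later of the two: 29 December 2002.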